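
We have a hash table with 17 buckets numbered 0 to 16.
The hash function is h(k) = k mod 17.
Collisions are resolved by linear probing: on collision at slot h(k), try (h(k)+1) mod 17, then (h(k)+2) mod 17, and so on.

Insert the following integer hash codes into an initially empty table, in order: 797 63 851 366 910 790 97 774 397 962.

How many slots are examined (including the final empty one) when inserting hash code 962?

Insert 797: h=15, slot 15 empty -> index 15.
Insert 63: h=12, slot 12 empty -> index 12.
Insert 851: h=1, slot 1 empty -> index 1.
Insert 366: h=9, slot 9 empty -> index 9.
Insert 910: h=9, slot 9 occupied -> index 10.
Insert 790: h=8, slot 8 empty -> index 8.
Insert 97: h=12, slot 12 occupied -> index 13.
Insert 774: h=9, slots 9,10 occupied -> index 11.
Insert 397: h=6, slot 6 empty -> index 6.
Insert 962: h=10, slots 10,11,12,13 occupied -> index 14.
Table: [∅, 851, ∅, ∅, ∅, ∅, 397, ∅, 790, 366, 910, 774, 63, 97, 962, 797, ∅]

5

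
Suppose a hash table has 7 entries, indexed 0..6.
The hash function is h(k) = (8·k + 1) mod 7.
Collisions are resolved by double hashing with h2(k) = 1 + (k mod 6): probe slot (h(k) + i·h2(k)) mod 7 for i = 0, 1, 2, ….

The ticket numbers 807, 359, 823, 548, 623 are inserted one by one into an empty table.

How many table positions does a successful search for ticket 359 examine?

Insert 807: h=3, slot 3 empty => index 3.
Insert 359: h=3, h2=6, slot 3 occupied => index 2.
Insert 823: h=5, slot 5 empty => index 5.
Insert 548: h=3, h2=3, slot 3 occupied => index 6.
Insert 623: h=1, slot 1 empty => index 1.
Table: [_, 623, 359, 807, _, 823, 548]
Lookup 359: h=3, h2=6, probe 3,2 → found at 2.

2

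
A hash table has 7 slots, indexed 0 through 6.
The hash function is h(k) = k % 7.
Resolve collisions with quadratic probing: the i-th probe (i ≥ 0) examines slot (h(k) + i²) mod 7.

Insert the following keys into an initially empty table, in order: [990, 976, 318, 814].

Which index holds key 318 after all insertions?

990: h=3 -> slot 3
976: h=3, probe 3,4 -> slot 4
318: h=3, probe 3,4,0 -> slot 0
814: h=2 -> slot 2
Table: [318, -, 814, 990, 976, -, -]

0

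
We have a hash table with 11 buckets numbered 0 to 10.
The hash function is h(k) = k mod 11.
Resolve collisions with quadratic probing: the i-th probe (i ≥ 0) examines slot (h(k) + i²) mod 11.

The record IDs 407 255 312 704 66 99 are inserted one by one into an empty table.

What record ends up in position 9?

Insert 407: h=0, slot 0 empty => index 0.
Insert 255: h=2, slot 2 empty => index 2.
Insert 312: h=4, slot 4 empty => index 4.
Insert 704: h=0, slot 0 occupied => index 1.
Insert 66: h=0, slots 0,1,4 occupied => index 9.
Insert 99: h=0, slots 0,1,4,9 occupied => index 5.
Table: [407, 704, 255, _, 312, 99, _, _, _, 66, _]

66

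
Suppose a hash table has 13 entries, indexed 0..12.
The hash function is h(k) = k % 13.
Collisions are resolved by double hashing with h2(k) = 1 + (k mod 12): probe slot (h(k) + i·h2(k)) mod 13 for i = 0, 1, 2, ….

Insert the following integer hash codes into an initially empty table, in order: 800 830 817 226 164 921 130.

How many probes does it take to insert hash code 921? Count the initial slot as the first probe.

4

800 hashes to 7; slot 7 is free -> place at 7.
830 hashes to 11; slot 11 is free -> place at 11.
817 hashes to 11, h2=2; 11 taken -> place at 0.
226 hashes to 5; slot 5 is free -> place at 5.
164 hashes to 8; slot 8 is free -> place at 8.
921 hashes to 11, h2=10; 11,8,5 taken -> place at 2.
130 hashes to 0, h2=11; 0,11 taken -> place at 9.
Table: [817, -, 921, -, -, 226, -, 800, 164, 130, -, 830, -]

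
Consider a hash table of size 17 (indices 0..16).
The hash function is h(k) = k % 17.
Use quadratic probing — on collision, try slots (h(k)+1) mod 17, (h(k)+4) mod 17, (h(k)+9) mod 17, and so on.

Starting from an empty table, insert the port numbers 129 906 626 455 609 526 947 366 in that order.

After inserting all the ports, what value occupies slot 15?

129: h=10 => slot 10
906: h=5 => slot 5
626: h=14 => slot 14
455: h=13 => slot 13
609: h=14, probe 14,15 => slot 15
526: h=16 => slot 16
947: h=12 => slot 12
366: h=9 => slot 9
Table: [∅, ∅, ∅, ∅, ∅, 906, ∅, ∅, ∅, 366, 129, ∅, 947, 455, 626, 609, 526]

609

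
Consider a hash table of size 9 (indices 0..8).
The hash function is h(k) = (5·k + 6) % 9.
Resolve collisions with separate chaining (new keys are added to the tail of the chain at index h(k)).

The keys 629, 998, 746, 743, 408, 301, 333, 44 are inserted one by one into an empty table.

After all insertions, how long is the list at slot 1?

629 -> bucket 1
998 -> bucket 1 (collision)
746 -> bucket 1 (collision)
743 -> bucket 4
408 -> bucket 3
301 -> bucket 8
333 -> bucket 6
44 -> bucket 1 (collision)
Final buckets:
0: -
1: 629 -> 998 -> 746 -> 44
2: -
3: 408
4: 743
5: -
6: 333
7: -
8: 301

4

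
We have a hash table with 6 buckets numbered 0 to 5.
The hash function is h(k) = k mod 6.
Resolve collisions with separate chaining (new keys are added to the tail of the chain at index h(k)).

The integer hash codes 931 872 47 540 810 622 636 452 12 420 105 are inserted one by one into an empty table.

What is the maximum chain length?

5

931 → bucket 1
872 → bucket 2
47 → bucket 5
540 → bucket 0
810 → bucket 0 (collision)
622 → bucket 4
636 → bucket 0 (collision)
452 → bucket 2 (collision)
12 → bucket 0 (collision)
420 → bucket 0 (collision)
105 → bucket 3
Final buckets:
0: 540 -> 810 -> 636 -> 12 -> 420
1: 931
2: 872 -> 452
3: 105
4: 622
5: 47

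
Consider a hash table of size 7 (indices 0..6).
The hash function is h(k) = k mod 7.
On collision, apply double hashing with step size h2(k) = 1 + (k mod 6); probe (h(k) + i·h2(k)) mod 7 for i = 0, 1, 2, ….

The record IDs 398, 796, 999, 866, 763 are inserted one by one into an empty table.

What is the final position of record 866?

1

Insert 398: h=6, slot 6 empty → index 6.
Insert 796: h=5, slot 5 empty → index 5.
Insert 999: h=5, h2=4, slot 5 occupied → index 2.
Insert 866: h=5, h2=3, slot 5 occupied → index 1.
Insert 763: h=0, slot 0 empty → index 0.
Table: [763, 866, 999, ., ., 796, 398]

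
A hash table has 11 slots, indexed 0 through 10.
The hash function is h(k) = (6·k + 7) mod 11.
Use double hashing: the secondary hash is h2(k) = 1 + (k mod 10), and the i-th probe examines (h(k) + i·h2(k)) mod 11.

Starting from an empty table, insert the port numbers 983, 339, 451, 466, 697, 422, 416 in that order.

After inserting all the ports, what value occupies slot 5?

Insert 983: h=9, slot 9 empty → index 9.
Insert 339: h=6, slot 6 empty → index 6.
Insert 451: h=7, slot 7 empty → index 7.
Insert 466: h=9, h2=7, slot 9 occupied → index 5.
Insert 697: h=9, h2=8, slots 9,6 occupied → index 3.
Insert 422: h=9, h2=3, slot 9 occupied → index 1.
Insert 416: h=6, h2=7, slot 6 occupied → index 2.
Table: [∅, 422, 416, 697, ∅, 466, 339, 451, ∅, 983, ∅]

466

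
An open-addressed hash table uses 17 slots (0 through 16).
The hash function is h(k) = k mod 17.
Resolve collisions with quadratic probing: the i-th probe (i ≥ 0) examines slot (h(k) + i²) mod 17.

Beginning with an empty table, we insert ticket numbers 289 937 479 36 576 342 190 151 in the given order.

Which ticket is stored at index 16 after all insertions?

289 hashes to 0; slot 0 is free → place at 0.
937 hashes to 2; slot 2 is free → place at 2.
479 hashes to 3; slot 3 is free → place at 3.
36 hashes to 2; 2,3 taken → place at 6.
576 hashes to 15; slot 15 is free → place at 15.
342 hashes to 2; 2,3,6 taken → place at 11.
190 hashes to 3; 3 taken → place at 4.
151 hashes to 15; 15 taken → place at 16.
Table: [289, -, 937, 479, 190, -, 36, -, -, -, -, 342, -, -, -, 576, 151]

151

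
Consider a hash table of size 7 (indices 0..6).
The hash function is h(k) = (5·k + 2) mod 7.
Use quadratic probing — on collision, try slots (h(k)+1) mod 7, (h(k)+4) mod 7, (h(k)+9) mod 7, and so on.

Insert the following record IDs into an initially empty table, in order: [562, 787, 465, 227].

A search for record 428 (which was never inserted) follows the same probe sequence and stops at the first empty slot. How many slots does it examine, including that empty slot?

Insert 562: h=5, slot 5 empty => index 5.
Insert 787: h=3, slot 3 empty => index 3.
Insert 465: h=3, slot 3 occupied => index 4.
Insert 227: h=3, slots 3,4 occupied => index 0.
Table: [227, ∅, ∅, 787, 465, 562, ∅]
Lookup 428: h=0, probe 0,1 → slot 1 empty, not found.

2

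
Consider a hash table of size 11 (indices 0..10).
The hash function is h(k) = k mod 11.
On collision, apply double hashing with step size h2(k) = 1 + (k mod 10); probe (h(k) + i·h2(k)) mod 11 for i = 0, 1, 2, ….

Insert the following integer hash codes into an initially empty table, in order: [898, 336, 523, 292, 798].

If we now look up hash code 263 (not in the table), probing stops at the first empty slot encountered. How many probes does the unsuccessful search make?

Insert 898: h=7, slot 7 empty -> index 7.
Insert 336: h=6, slot 6 empty -> index 6.
Insert 523: h=6, h2=4, slot 6 occupied -> index 10.
Insert 292: h=6, h2=3, slot 6 occupied -> index 9.
Insert 798: h=6, h2=9, slot 6 occupied -> index 4.
Table: [_, _, _, _, 798, _, 336, 898, _, 292, 523]
Lookup 263: h=10, h2=4, probe 10,3 → slot 3 empty, not found.

2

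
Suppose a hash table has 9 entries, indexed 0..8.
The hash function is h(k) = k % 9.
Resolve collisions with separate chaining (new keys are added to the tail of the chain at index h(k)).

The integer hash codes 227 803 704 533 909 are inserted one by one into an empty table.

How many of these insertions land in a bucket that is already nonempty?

3

Insert 227: h=2, bucket 2 empty -> new chain.
Insert 803: h=2, bucket 2 nonempty -> append to chain.
Insert 704: h=2, bucket 2 nonempty -> append to chain.
Insert 533: h=2, bucket 2 nonempty -> append to chain.
Insert 909: h=0, bucket 0 empty -> new chain.
Final buckets:
0: 909
1: -
2: 227 -> 803 -> 704 -> 533
3: -
4: -
5: -
6: -
7: -
8: -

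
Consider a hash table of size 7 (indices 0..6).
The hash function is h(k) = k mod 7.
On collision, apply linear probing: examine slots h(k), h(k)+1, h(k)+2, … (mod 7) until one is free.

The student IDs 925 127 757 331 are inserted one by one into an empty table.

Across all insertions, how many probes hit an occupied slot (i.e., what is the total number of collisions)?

925 hashes to 1; slot 1 is free -> place at 1.
127 hashes to 1; 1 taken -> place at 2.
757 hashes to 1; 1,2 taken -> place at 3.
331 hashes to 2; 2,3 taken -> place at 4.
Table: [., 925, 127, 757, 331, ., .]

5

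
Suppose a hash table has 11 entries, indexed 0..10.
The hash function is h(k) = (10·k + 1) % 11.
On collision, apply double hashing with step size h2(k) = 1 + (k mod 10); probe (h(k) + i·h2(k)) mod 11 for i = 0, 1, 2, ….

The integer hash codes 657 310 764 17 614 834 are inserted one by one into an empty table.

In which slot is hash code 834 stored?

Insert 657: h=4, slot 4 empty -> index 4.
Insert 310: h=10, slot 10 empty -> index 10.
Insert 764: h=7, slot 7 empty -> index 7.
Insert 17: h=6, slot 6 empty -> index 6.
Insert 614: h=3, slot 3 empty -> index 3.
Insert 834: h=3, h2=5, slot 3 occupied -> index 8.
Table: [., ., ., 614, 657, ., 17, 764, 834, ., 310]

8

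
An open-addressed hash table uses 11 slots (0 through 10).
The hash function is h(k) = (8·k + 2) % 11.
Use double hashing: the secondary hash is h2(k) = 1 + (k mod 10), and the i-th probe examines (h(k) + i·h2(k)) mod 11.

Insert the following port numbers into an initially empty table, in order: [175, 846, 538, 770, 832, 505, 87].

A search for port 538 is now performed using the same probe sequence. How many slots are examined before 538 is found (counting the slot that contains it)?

175: h=5 -> slot 5
846: h=5, h2=7, probe 5,1 -> slot 1
538: h=5, h2=9, probe 5,3 -> slot 3
770: h=2 -> slot 2
832: h=3, h2=3, probe 3,6 -> slot 6
505: h=5, h2=6, probe 5,0 -> slot 0
87: h=5, h2=8, probe 5,2,10 -> slot 10
Table: [505, 846, 770, 538, _, 175, 832, _, _, _, 87]
Lookup 538: h=5, h2=9, probe 5,3 → found at 3.

2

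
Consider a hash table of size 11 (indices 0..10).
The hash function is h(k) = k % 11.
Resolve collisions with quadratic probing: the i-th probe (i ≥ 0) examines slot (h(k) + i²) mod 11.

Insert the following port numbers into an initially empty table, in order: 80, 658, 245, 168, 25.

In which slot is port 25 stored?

1

80: h=3 → slot 3
658: h=9 → slot 9
245: h=3, probe 3,4 → slot 4
168: h=3, probe 3,4,7 → slot 7
25: h=3, probe 3,4,7,1 → slot 1
Table: [-, 25, -, 80, 245, -, -, 168, -, 658, -]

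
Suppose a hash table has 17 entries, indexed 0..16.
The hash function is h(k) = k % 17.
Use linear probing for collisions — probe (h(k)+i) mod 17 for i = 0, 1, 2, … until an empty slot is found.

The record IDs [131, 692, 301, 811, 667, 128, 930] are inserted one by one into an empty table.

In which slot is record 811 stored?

15

131: h=12 -> slot 12
692: h=12, probe 12,13 -> slot 13
301: h=12, probe 12,13,14 -> slot 14
811: h=12, probe 12,13,14,15 -> slot 15
667: h=4 -> slot 4
128: h=9 -> slot 9
930: h=12, probe 12,13,14,15,16 -> slot 16
Table: [—, —, —, —, 667, —, —, —, —, 128, —, —, 131, 692, 301, 811, 930]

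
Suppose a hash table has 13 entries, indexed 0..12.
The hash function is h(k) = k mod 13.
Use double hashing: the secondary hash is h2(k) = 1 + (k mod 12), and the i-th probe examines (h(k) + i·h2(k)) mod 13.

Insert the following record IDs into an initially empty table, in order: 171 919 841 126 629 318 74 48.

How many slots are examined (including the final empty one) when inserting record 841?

2

Insert 171: h=2, slot 2 empty -> index 2.
Insert 919: h=9, slot 9 empty -> index 9.
Insert 841: h=9, h2=2, slot 9 occupied -> index 11.
Insert 126: h=9, h2=7, slot 9 occupied -> index 3.
Insert 629: h=5, slot 5 empty -> index 5.
Insert 318: h=6, slot 6 empty -> index 6.
Insert 74: h=9, h2=3, slot 9 occupied -> index 12.
Insert 48: h=9, h2=1, slot 9 occupied -> index 10.
Table: [., ., 171, 126, ., 629, 318, ., ., 919, 48, 841, 74]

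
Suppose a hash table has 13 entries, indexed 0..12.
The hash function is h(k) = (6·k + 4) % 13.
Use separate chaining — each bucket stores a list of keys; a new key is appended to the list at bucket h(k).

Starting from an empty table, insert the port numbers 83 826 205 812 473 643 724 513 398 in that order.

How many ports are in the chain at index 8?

2

83 → bucket 8
826 → bucket 7
205 → bucket 12
812 → bucket 1
473 → bucket 8 (collision)
643 → bucket 1 (collision)
724 → bucket 6
513 → bucket 1 (collision)
398 → bucket 0
Final buckets:
0: 398
1: 812 -> 643 -> 513
2: -
3: -
4: -
5: -
6: 724
7: 826
8: 83 -> 473
9: -
10: -
11: -
12: 205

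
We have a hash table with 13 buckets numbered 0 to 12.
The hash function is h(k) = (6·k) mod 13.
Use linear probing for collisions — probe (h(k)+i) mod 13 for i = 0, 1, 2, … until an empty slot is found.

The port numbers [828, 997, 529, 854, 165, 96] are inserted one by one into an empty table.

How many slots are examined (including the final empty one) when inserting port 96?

Insert 828: h=2, slot 2 empty -> index 2.
Insert 997: h=2, slot 2 occupied -> index 3.
Insert 529: h=2, slots 2,3 occupied -> index 4.
Insert 854: h=2, slots 2,3,4 occupied -> index 5.
Insert 165: h=2, slots 2,3,4,5 occupied -> index 6.
Insert 96: h=4, slots 4,5,6 occupied -> index 7.
Table: [∅, ∅, 828, 997, 529, 854, 165, 96, ∅, ∅, ∅, ∅, ∅]

4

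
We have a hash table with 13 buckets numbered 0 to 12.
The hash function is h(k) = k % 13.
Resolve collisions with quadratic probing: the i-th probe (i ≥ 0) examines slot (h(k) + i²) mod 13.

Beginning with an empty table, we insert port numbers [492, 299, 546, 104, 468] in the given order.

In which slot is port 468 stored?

492: h=11 => slot 11
299: h=0 => slot 0
546: h=0, probe 0,1 => slot 1
104: h=0, probe 0,1,4 => slot 4
468: h=0, probe 0,1,4,9 => slot 9
Table: [299, 546, _, _, 104, _, _, _, _, 468, _, 492, _]

9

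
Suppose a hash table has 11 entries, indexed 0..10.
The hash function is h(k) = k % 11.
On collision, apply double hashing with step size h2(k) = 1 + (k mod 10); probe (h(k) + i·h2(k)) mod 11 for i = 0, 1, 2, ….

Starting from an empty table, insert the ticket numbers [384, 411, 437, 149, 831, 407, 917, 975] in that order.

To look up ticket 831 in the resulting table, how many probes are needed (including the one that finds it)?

384 hashes to 10; slot 10 is free -> place at 10.
411 hashes to 4; slot 4 is free -> place at 4.
437 hashes to 8; slot 8 is free -> place at 8.
149 hashes to 6; slot 6 is free -> place at 6.
831 hashes to 6, h2=2; 6,8,10 taken -> place at 1.
407 hashes to 0; slot 0 is free -> place at 0.
917 hashes to 4, h2=8; 4,1 taken -> place at 9.
975 hashes to 7; slot 7 is free -> place at 7.
Table: [407, 831, —, —, 411, —, 149, 975, 437, 917, 384]
Lookup 831: h=6, h2=2, probe 6,8,10,1 → found at 1.

4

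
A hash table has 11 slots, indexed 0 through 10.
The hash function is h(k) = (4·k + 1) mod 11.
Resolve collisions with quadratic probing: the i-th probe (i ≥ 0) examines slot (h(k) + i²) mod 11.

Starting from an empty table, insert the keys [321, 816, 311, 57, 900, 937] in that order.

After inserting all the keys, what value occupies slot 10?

Insert 321: h=9, slot 9 empty -> index 9.
Insert 816: h=9, slot 9 occupied -> index 10.
Insert 311: h=2, slot 2 empty -> index 2.
Insert 57: h=9, slots 9,10,2 occupied -> index 7.
Insert 900: h=4, slot 4 empty -> index 4.
Insert 937: h=9, slots 9,10,2,7 occupied -> index 3.
Table: [-, -, 311, 937, 900, -, -, 57, -, 321, 816]

816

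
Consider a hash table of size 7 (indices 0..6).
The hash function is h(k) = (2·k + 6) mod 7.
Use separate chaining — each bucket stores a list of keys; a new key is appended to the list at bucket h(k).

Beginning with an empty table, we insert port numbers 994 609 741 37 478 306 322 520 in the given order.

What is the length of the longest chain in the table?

994 → bucket 6
609 → bucket 6 (collision)
741 → bucket 4
37 → bucket 3
478 → bucket 3 (collision)
306 → bucket 2
322 → bucket 6 (collision)
520 → bucket 3 (collision)
Final buckets:
0: ∅
1: ∅
2: 306
3: 37 -> 478 -> 520
4: 741
5: ∅
6: 994 -> 609 -> 322

3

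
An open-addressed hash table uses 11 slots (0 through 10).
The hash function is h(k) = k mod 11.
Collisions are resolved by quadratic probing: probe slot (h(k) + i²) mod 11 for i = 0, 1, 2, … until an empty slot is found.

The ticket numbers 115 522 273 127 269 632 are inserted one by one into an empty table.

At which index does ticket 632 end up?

115 hashes to 5; slot 5 is free → place at 5.
522 hashes to 5; 5 taken → place at 6.
273 hashes to 9; slot 9 is free → place at 9.
127 hashes to 6; 6 taken → place at 7.
269 hashes to 5; 5,6,9 taken → place at 3.
632 hashes to 5; 5,6,9,3 taken → place at 10.
Table: [_, _, _, 269, _, 115, 522, 127, _, 273, 632]

10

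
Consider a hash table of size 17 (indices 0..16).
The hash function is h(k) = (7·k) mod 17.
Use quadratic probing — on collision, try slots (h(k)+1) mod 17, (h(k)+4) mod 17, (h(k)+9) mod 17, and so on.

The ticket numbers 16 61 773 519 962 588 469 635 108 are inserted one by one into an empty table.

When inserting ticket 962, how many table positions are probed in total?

Insert 16: h=10, slot 10 empty → index 10.
Insert 61: h=2, slot 2 empty → index 2.
Insert 773: h=5, slot 5 empty → index 5.
Insert 519: h=12, slot 12 empty → index 12.
Insert 962: h=2, slot 2 occupied → index 3.
Insert 588: h=2, slots 2,3 occupied → index 6.
Insert 469: h=2, slots 2,3,6 occupied → index 11.
Insert 635: h=8, slot 8 empty → index 8.
Insert 108: h=8, slot 8 occupied → index 9.
Table: [—, —, 61, 962, —, 773, 588, —, 635, 108, 16, 469, 519, —, —, —, —]

2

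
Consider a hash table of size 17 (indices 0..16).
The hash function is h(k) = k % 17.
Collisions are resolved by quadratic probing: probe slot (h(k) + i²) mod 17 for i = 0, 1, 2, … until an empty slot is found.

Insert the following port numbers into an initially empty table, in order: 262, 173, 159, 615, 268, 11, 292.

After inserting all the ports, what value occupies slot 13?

Insert 262: h=7, slot 7 empty → index 7.
Insert 173: h=3, slot 3 empty → index 3.
Insert 159: h=6, slot 6 empty → index 6.
Insert 615: h=3, slot 3 occupied → index 4.
Insert 268: h=13, slot 13 empty → index 13.
Insert 11: h=11, slot 11 empty → index 11.
Insert 292: h=3, slots 3,4,7 occupied → index 12.
Table: [∅, ∅, ∅, 173, 615, ∅, 159, 262, ∅, ∅, ∅, 11, 292, 268, ∅, ∅, ∅]

268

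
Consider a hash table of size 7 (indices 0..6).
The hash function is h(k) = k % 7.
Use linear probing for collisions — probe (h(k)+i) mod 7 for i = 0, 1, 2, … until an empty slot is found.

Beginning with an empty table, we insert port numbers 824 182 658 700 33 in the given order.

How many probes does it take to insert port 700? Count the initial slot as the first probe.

3

824: h=5 → slot 5
182: h=0 → slot 0
658: h=0, probe 0,1 → slot 1
700: h=0, probe 0,1,2 → slot 2
33: h=5, probe 5,6 → slot 6
Table: [182, 658, 700, -, -, 824, 33]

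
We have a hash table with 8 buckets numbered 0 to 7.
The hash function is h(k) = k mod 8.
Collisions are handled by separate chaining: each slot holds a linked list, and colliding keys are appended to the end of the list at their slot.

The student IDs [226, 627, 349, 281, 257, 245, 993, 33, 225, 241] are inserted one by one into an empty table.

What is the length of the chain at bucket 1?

6

226 -> bucket 2
627 -> bucket 3
349 -> bucket 5
281 -> bucket 1
257 -> bucket 1 (collision)
245 -> bucket 5 (collision)
993 -> bucket 1 (collision)
33 -> bucket 1 (collision)
225 -> bucket 1 (collision)
241 -> bucket 1 (collision)
Final buckets:
0: ∅
1: 281 -> 257 -> 993 -> 33 -> 225 -> 241
2: 226
3: 627
4: ∅
5: 349 -> 245
6: ∅
7: ∅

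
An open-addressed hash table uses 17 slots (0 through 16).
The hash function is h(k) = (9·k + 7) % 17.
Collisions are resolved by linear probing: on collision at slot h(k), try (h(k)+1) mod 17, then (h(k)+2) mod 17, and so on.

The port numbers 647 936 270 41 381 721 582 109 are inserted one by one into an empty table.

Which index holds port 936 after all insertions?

0

647 hashes to 16; slot 16 is free -> place at 16.
936 hashes to 16; 16 taken -> place at 0.
270 hashes to 6; slot 6 is free -> place at 6.
41 hashes to 2; slot 2 is free -> place at 2.
381 hashes to 2; 2 taken -> place at 3.
721 hashes to 2; 2,3 taken -> place at 4.
582 hashes to 9; slot 9 is free -> place at 9.
109 hashes to 2; 2,3,4 taken -> place at 5.
Table: [936, _, 41, 381, 721, 109, 270, _, _, 582, _, _, _, _, _, _, 647]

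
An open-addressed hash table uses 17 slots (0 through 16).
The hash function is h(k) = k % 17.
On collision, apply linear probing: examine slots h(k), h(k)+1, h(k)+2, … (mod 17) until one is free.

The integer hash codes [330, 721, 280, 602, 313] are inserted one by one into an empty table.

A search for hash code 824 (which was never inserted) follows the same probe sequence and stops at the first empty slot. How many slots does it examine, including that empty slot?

5

330 hashes to 7; slot 7 is free → place at 7.
721 hashes to 7; 7 taken → place at 8.
280 hashes to 8; 8 taken → place at 9.
602 hashes to 7; 7,8,9 taken → place at 10.
313 hashes to 7; 7,8,9,10 taken → place at 11.
Table: [—, —, —, —, —, —, —, 330, 721, 280, 602, 313, —, —, —, —, —]
Lookup 824: h=8, probe 8,9,10,11,12 → slot 12 empty, not found.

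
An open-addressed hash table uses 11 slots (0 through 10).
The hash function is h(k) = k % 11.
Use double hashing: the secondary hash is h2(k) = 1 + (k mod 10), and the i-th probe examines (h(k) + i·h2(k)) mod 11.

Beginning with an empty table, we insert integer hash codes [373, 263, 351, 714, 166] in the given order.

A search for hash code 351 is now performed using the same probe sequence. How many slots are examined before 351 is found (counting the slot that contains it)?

2

Insert 373: h=10, slot 10 empty => index 10.
Insert 263: h=10, h2=4, slot 10 occupied => index 3.
Insert 351: h=10, h2=2, slot 10 occupied => index 1.
Insert 714: h=10, h2=5, slot 10 occupied => index 4.
Insert 166: h=1, h2=7, slot 1 occupied => index 8.
Table: [-, 351, -, 263, 714, -, -, -, 166, -, 373]
Lookup 351: h=10, h2=2, probe 10,1 → found at 1.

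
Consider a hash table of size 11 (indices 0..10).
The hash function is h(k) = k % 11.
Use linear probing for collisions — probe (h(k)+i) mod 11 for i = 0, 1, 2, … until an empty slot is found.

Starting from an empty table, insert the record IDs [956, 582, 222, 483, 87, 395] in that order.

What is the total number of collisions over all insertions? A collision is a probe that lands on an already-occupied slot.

Insert 956: h=10, slot 10 empty → index 10.
Insert 582: h=10, slot 10 occupied → index 0.
Insert 222: h=2, slot 2 empty → index 2.
Insert 483: h=10, slots 10,0 occupied → index 1.
Insert 87: h=10, slots 10,0,1,2 occupied → index 3.
Insert 395: h=10, slots 10,0,1,2,3 occupied → index 4.
Table: [582, 483, 222, 87, 395, ., ., ., ., ., 956]

12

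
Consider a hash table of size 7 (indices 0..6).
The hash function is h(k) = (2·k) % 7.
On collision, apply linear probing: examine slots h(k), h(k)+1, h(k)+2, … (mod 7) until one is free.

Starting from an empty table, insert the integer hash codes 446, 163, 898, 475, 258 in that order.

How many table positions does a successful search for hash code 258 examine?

446: h=3 -> slot 3
163: h=4 -> slot 4
898: h=4, probe 4,5 -> slot 5
475: h=5, probe 5,6 -> slot 6
258: h=5, probe 5,6,0 -> slot 0
Table: [258, _, _, 446, 163, 898, 475]
Lookup 258: h=5, probe 5,6,0 → found at 0.

3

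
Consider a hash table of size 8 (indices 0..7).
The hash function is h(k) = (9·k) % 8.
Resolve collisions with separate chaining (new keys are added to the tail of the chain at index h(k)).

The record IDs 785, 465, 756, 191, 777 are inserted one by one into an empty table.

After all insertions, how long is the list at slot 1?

3

Insert 785: h=1, bucket 1 empty -> new chain.
Insert 465: h=1, bucket 1 nonempty -> append to chain.
Insert 756: h=4, bucket 4 empty -> new chain.
Insert 191: h=7, bucket 7 empty -> new chain.
Insert 777: h=1, bucket 1 nonempty -> append to chain.
Final buckets:
0: —
1: 785 -> 465 -> 777
2: —
3: —
4: 756
5: —
6: —
7: 191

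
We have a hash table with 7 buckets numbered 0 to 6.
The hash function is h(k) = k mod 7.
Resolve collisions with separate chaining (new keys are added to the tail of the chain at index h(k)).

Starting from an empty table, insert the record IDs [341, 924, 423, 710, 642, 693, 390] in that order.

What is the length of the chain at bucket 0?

341 → bucket 5
924 → bucket 0
423 → bucket 3
710 → bucket 3 (collision)
642 → bucket 5 (collision)
693 → bucket 0 (collision)
390 → bucket 5 (collision)
Final buckets:
0: 924 -> 693
1: _
2: _
3: 423 -> 710
4: _
5: 341 -> 642 -> 390
6: _

2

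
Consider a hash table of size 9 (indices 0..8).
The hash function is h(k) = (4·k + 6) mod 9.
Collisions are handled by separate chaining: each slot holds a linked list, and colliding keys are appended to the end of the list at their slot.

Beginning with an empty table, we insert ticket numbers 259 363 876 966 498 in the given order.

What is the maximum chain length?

259 -> bucket 7
363 -> bucket 0
876 -> bucket 0 (collision)
966 -> bucket 0 (collision)
498 -> bucket 0 (collision)
Final buckets:
0: 363 -> 876 -> 966 -> 498
1: ∅
2: ∅
3: ∅
4: ∅
5: ∅
6: ∅
7: 259
8: ∅

4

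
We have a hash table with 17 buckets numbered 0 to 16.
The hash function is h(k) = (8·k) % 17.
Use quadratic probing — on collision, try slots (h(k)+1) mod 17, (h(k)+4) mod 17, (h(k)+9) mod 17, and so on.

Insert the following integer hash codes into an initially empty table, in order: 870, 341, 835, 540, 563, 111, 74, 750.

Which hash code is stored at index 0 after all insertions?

870: h=7 -> slot 7
341: h=8 -> slot 8
835: h=16 -> slot 16
540: h=2 -> slot 2
563: h=16, probe 16,0 -> slot 0
111: h=4 -> slot 4
74: h=14 -> slot 14
750: h=16, probe 16,0,3 -> slot 3
Table: [563, _, 540, 750, 111, _, _, 870, 341, _, _, _, _, _, 74, _, 835]

563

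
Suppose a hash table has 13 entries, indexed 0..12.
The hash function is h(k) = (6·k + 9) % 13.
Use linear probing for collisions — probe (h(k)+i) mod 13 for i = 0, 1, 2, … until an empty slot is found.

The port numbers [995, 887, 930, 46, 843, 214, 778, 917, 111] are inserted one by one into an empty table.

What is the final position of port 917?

3

995 hashes to 12; slot 12 is free -> place at 12.
887 hashes to 1; slot 1 is free -> place at 1.
930 hashes to 12; 12 taken -> place at 0.
46 hashes to 12; 12,0,1 taken -> place at 2.
843 hashes to 10; slot 10 is free -> place at 10.
214 hashes to 6; slot 6 is free -> place at 6.
778 hashes to 10; 10 taken -> place at 11.
917 hashes to 12; 12,0,1,2 taken -> place at 3.
111 hashes to 12; 12,0,1,2,3 taken -> place at 4.
Table: [930, 887, 46, 917, 111, -, 214, -, -, -, 843, 778, 995]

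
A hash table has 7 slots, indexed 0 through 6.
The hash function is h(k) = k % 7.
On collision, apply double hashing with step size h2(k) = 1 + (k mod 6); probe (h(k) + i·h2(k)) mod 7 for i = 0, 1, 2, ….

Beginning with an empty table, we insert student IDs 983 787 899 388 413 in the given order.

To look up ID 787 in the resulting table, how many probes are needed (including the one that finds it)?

983: h=3 → slot 3
787: h=3, h2=2, probe 3,5 → slot 5
899: h=3, h2=6, probe 3,2 → slot 2
388: h=3, h2=5, probe 3,1 → slot 1
413: h=0 → slot 0
Table: [413, 388, 899, 983, _, 787, _]
Lookup 787: h=3, h2=2, probe 3,5 → found at 5.

2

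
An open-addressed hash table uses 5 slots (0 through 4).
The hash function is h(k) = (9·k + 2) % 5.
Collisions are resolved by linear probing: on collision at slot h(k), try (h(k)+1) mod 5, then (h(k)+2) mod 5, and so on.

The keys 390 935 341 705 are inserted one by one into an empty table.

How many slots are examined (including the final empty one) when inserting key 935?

390: h=2 => slot 2
935: h=2, probe 2,3 => slot 3
341: h=1 => slot 1
705: h=2, probe 2,3,4 => slot 4
Table: [—, 341, 390, 935, 705]

2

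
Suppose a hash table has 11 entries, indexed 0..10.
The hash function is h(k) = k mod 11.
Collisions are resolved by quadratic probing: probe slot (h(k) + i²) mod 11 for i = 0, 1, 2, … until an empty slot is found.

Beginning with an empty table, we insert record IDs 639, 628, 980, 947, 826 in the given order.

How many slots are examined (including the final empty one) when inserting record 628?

639: h=1 → slot 1
628: h=1, probe 1,2 → slot 2
980: h=1, probe 1,2,5 → slot 5
947: h=1, probe 1,2,5,10 → slot 10
826: h=1, probe 1,2,5,10,6 → slot 6
Table: [_, 639, 628, _, _, 980, 826, _, _, _, 947]

2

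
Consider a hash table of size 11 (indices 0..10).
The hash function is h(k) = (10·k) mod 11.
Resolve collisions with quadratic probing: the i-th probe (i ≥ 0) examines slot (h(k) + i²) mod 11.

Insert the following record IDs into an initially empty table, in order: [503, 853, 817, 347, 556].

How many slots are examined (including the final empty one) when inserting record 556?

503 hashes to 3; slot 3 is free → place at 3.
853 hashes to 5; slot 5 is free → place at 5.
817 hashes to 8; slot 8 is free → place at 8.
347 hashes to 5; 5 taken → place at 6.
556 hashes to 5; 5,6 taken → place at 9.
Table: [_, _, _, 503, _, 853, 347, _, 817, 556, _]

3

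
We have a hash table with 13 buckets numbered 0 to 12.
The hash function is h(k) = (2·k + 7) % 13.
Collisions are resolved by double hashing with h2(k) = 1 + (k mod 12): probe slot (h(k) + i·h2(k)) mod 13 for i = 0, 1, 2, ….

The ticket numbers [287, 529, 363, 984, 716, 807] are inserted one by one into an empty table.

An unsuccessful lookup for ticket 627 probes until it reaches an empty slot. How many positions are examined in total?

287 hashes to 9; slot 9 is free → place at 9.
529 hashes to 12; slot 12 is free → place at 12.
363 hashes to 5; slot 5 is free → place at 5.
984 hashes to 12, h2=1; 12 taken → place at 0.
716 hashes to 9, h2=9; 9,5 taken → place at 1.
807 hashes to 9, h2=4; 9,0 taken → place at 4.
Table: [984, 716, ∅, ∅, 807, 363, ∅, ∅, ∅, 287, ∅, ∅, 529]
Lookup 627: h=0, h2=4, probe 0,4,8 → slot 8 empty, not found.

3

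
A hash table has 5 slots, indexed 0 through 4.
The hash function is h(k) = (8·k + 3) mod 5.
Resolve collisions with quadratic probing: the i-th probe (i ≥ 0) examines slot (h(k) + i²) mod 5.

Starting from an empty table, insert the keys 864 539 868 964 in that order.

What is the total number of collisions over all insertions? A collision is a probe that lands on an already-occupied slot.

3

864 hashes to 0; slot 0 is free => place at 0.
539 hashes to 0; 0 taken => place at 1.
868 hashes to 2; slot 2 is free => place at 2.
964 hashes to 0; 0,1 taken => place at 4.
Table: [864, 539, 868, ∅, 964]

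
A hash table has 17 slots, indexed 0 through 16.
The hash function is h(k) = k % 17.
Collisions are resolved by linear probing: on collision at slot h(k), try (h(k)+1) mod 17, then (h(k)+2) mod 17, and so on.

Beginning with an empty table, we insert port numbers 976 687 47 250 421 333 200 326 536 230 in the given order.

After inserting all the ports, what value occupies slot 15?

200

Insert 976: h=7, slot 7 empty => index 7.
Insert 687: h=7, slot 7 occupied => index 8.
Insert 47: h=13, slot 13 empty => index 13.
Insert 250: h=12, slot 12 empty => index 12.
Insert 421: h=13, slot 13 occupied => index 14.
Insert 333: h=10, slot 10 empty => index 10.
Insert 200: h=13, slots 13,14 occupied => index 15.
Insert 326: h=3, slot 3 empty => index 3.
Insert 536: h=9, slot 9 empty => index 9.
Insert 230: h=9, slots 9,10 occupied => index 11.
Table: [., ., ., 326, ., ., ., 976, 687, 536, 333, 230, 250, 47, 421, 200, .]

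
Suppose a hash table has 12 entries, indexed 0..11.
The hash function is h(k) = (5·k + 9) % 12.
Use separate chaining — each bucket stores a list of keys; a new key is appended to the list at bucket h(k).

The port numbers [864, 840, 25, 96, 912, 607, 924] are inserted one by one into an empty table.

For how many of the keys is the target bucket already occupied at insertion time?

4

Insert 864: h=9, bucket 9 empty → new chain.
Insert 840: h=9, bucket 9 nonempty → append to chain.
Insert 25: h=2, bucket 2 empty → new chain.
Insert 96: h=9, bucket 9 nonempty → append to chain.
Insert 912: h=9, bucket 9 nonempty → append to chain.
Insert 607: h=8, bucket 8 empty → new chain.
Insert 924: h=9, bucket 9 nonempty → append to chain.
Final buckets:
0: .
1: .
2: 25
3: .
4: .
5: .
6: .
7: .
8: 607
9: 864 -> 840 -> 96 -> 912 -> 924
10: .
11: .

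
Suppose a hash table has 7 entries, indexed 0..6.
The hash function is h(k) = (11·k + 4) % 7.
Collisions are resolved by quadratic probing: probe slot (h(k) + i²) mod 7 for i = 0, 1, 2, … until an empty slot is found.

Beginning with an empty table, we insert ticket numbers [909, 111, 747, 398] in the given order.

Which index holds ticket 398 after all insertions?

Insert 909: h=0, slot 0 empty → index 0.
Insert 111: h=0, slot 0 occupied → index 1.
Insert 747: h=3, slot 3 empty → index 3.
Insert 398: h=0, slots 0,1 occupied → index 4.
Table: [909, 111, -, 747, 398, -, -]

4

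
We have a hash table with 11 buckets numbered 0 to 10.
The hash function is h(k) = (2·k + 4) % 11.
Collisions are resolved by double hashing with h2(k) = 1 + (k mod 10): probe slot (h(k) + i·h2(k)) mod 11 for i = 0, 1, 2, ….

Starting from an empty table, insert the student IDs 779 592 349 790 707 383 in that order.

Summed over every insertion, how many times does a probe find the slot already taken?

3

779: h=0 => slot 0
592: h=0, h2=3, probe 0,3 => slot 3
349: h=9 => slot 9
790: h=0, h2=1, probe 0,1 => slot 1
707: h=10 => slot 10
383: h=0, h2=4, probe 0,4 => slot 4
Table: [779, 790, -, 592, 383, -, -, -, -, 349, 707]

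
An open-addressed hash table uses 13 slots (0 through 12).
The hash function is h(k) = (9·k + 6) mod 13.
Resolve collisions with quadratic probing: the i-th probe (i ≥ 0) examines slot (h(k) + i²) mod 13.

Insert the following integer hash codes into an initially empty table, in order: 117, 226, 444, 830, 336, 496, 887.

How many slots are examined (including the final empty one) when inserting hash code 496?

4

Insert 117: h=6, slot 6 empty -> index 6.
Insert 226: h=12, slot 12 empty -> index 12.
Insert 444: h=11, slot 11 empty -> index 11.
Insert 830: h=1, slot 1 empty -> index 1.
Insert 336: h=1, slot 1 occupied -> index 2.
Insert 496: h=11, slots 11,12,2 occupied -> index 7.
Insert 887: h=7, slot 7 occupied -> index 8.
Table: [∅, 830, 336, ∅, ∅, ∅, 117, 496, 887, ∅, ∅, 444, 226]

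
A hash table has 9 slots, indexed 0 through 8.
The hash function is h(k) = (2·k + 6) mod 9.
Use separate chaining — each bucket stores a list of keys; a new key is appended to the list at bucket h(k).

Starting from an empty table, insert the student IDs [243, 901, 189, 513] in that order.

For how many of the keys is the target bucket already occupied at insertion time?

243 → bucket 6
901 → bucket 8
189 → bucket 6 (collision)
513 → bucket 6 (collision)
Final buckets:
0: .
1: .
2: .
3: .
4: .
5: .
6: 243 -> 189 -> 513
7: .
8: 901

2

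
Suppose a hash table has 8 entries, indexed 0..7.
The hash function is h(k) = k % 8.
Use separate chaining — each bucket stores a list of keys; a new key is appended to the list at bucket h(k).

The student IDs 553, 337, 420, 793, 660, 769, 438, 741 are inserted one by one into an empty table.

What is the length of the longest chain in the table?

4

553 -> bucket 1
337 -> bucket 1 (collision)
420 -> bucket 4
793 -> bucket 1 (collision)
660 -> bucket 4 (collision)
769 -> bucket 1 (collision)
438 -> bucket 6
741 -> bucket 5
Final buckets:
0: —
1: 553 -> 337 -> 793 -> 769
2: —
3: —
4: 420 -> 660
5: 741
6: 438
7: —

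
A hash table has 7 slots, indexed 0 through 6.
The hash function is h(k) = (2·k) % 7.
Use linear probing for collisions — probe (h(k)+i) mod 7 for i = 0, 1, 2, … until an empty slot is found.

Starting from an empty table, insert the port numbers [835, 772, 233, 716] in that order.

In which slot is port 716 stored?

835 hashes to 4; slot 4 is free → place at 4.
772 hashes to 4; 4 taken → place at 5.
233 hashes to 4; 4,5 taken → place at 6.
716 hashes to 4; 4,5,6 taken → place at 0.
Table: [716, _, _, _, 835, 772, 233]

0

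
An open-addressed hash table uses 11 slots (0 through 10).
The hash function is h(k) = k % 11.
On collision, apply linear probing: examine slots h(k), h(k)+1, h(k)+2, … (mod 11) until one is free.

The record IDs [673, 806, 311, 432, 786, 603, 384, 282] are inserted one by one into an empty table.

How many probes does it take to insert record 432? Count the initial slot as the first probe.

3

673 hashes to 2; slot 2 is free -> place at 2.
806 hashes to 3; slot 3 is free -> place at 3.
311 hashes to 3; 3 taken -> place at 4.
432 hashes to 3; 3,4 taken -> place at 5.
786 hashes to 5; 5 taken -> place at 6.
603 hashes to 9; slot 9 is free -> place at 9.
384 hashes to 10; slot 10 is free -> place at 10.
282 hashes to 7; slot 7 is free -> place at 7.
Table: [∅, ∅, 673, 806, 311, 432, 786, 282, ∅, 603, 384]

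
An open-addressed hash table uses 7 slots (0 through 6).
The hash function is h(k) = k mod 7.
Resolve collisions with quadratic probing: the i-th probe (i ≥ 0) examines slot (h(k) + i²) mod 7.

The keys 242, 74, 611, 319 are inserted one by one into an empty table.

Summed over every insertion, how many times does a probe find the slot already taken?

Insert 242: h=4, slot 4 empty -> index 4.
Insert 74: h=4, slot 4 occupied -> index 5.
Insert 611: h=2, slot 2 empty -> index 2.
Insert 319: h=4, slots 4,5 occupied -> index 1.
Table: [∅, 319, 611, ∅, 242, 74, ∅]

3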